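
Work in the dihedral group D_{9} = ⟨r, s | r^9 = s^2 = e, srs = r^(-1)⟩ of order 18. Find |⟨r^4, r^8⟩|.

|⟨r^4⟩| = 9 and |⟨r^8⟩| = 9, so |H| is a multiple of lcm(9, 9) = 9 and divides |G| = 18.
Closing under the operation: H = {e, r, r^2, r^3, r^4, r^5, r^6, r^7, r^8}, so |H| = 9.

9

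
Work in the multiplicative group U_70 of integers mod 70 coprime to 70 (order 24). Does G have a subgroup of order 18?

18 does not divide |G| = 24, so by Lagrange no subgroup of order 18 exists.

No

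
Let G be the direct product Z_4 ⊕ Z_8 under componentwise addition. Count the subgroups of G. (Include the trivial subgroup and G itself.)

22

|G| = 32, so by Lagrange every subgroup order divides 32. Divisors: 1, 2, 4, 8, 16, 32.
Subgroups by order — order 1: 1; order 2: 3; order 4: 7; order 8: 7; order 16: 3; order 32: 1.
Total: 1 + 3 + 7 + 7 + 3 + 1 = 22.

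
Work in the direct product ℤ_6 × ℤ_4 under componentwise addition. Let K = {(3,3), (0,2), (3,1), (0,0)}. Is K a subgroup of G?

Yes

|K| = 4 divides |G| = 24, consistent with Lagrange.
K contains the identity, every element's inverse is in K, and K is closed under +: it is a subgroup.
In fact K = ⟨(3,1)⟩.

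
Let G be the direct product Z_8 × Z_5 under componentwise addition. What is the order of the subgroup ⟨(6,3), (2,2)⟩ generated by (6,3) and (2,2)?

|⟨(6,3)⟩| = 20 and |⟨(2,2)⟩| = 20, so |H| is a multiple of lcm(20, 20) = 20 and divides |G| = 40.
Closing under the operation: H = {(0,0), (0,1), (0,2), (0,3), (0,4), (2,0), (2,1), (2,2), (2,3), (2,4), (4,0), (4,1), (4,2), (4,3), (4,4), (6,0), (6,1), (6,2), (6,3), (6,4)}, so |H| = 20.

20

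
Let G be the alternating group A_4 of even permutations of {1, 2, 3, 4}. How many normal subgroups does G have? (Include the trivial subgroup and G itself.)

G has 10 subgroups. Checking conjugation-invariance by order — order 1: 1/1 normal; order 2: 0/3 normal; order 3: 0/4 normal; order 4: 1/1 normal; order 12: 1/1 normal.
Total normal subgroups: 3.

3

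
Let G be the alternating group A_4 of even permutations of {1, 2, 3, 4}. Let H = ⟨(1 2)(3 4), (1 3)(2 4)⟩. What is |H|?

4

|⟨(1 2)(3 4)⟩| = 2 and |⟨(1 3)(2 4)⟩| = 2, so |H| is a multiple of lcm(2, 2) = 2 and divides |G| = 12.
Closing under the operation: H = {e, (1 2)(3 4), (1 3)(2 4), (1 4)(2 3)}, so |H| = 4.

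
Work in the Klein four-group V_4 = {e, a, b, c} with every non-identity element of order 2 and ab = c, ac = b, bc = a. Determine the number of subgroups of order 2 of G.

3

|G| = 4 and 2 | 4, so subgroups of order 2 are possible by Lagrange.
The subgroups of order 2 are: {e, a}; {e, b}; {e, c}.
So G has 3 subgroups of order 2.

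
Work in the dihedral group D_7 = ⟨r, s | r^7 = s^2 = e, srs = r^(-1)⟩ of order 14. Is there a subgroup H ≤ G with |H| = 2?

Yes

2 | 14. A subgroup of order 2 is {e, r^2s}.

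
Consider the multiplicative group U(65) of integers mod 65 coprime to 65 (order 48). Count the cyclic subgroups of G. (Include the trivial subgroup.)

Group the elements of G by the cyclic subgroup they generate; each cyclic subgroup of order d accounts for φ(d) elements.
Cyclic subgroups by order — order 1: 1; order 2: 3; order 3: 1; order 4: 6; order 6: 3; order 12: 6.
Total: 20.

20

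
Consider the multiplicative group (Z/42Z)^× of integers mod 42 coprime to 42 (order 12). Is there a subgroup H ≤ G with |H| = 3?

Yes

3 | 12. A subgroup of order 3 is {1, 25, 37}.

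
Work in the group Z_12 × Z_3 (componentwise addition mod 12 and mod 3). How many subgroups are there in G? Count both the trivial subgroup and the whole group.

|G| = 36, so by Lagrange every subgroup order divides 36. Divisors: 1, 2, 3, 4, 6, 9, 12, 18, 36.
Subgroups by order — order 1: 1; order 2: 1; order 3: 4; order 4: 1; order 6: 4; order 9: 1; order 12: 4; order 18: 1; order 36: 1.
Total: 1 + 1 + 4 + 1 + 4 + 1 + 4 + 1 + 1 = 18.

18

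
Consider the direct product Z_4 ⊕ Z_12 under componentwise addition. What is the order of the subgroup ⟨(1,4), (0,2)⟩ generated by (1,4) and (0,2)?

|⟨(1,4)⟩| = 12 and |⟨(0,2)⟩| = 6, so |H| is a multiple of lcm(12, 6) = 12 and divides |G| = 48.
Closing under the operation: H = {(0,0), (0,2), (0,4), (0,6), (0,8), (0,10), (1,0), (1,2), (1,4), (1,6), (1,8), (1,10), (2,0), (2,2), (2,4), (2,6), (2,8), (2,10), (3,0), (3,2), (3,4), (3,6), (3,8), (3,10)}, so |H| = 24.

24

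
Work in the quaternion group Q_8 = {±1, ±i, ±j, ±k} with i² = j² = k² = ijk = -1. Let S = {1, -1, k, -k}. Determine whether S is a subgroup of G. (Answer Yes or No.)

Yes

|S| = 4 divides |G| = 8, consistent with Lagrange.
S contains the identity, every element's inverse is in S, and S is closed under ·: it is a subgroup.
In fact S = ⟨-k⟩.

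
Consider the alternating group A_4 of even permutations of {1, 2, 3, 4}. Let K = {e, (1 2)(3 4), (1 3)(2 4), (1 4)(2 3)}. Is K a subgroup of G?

Yes

|K| = 4 divides |G| = 12, consistent with Lagrange.
K contains the identity, every element's inverse is in K, and K is closed under ∘: it is a subgroup.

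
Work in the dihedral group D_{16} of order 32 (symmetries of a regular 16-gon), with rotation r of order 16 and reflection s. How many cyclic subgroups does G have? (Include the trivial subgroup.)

21

Each element a generates a cyclic subgroup ⟨a⟩; distinct elements may generate the same one (a cyclic group of order d has φ(d) generators).
Cyclic subgroups by order — order 1: 1; order 2: 17; order 4: 1; order 8: 1; order 16: 1.
Total: 21.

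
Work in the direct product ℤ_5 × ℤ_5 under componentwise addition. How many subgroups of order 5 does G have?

6

|G| = 25 and 5 | 25, so subgroups of order 5 are possible by Lagrange.
The subgroups of order 5 are: {(0,0), (0,1), (0,2), (0,3), (0,4)}; {(0,0), (1,0), (2,0), (3,0), (4,0)}; {(0,0), (1,1), (2,2), (3,3), (4,4)}; {(0,0), (1,2), (2,4), (3,1), (4,3)}; … (6 in all).
So G has 6 subgroups of order 5.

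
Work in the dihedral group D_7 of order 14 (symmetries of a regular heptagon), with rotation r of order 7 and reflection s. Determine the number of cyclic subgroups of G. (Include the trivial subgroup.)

A cyclic subgroup of order d is generated by each of its φ(d) elements of order d, so the cyclic subgroups of order d number (#elements of order d)/φ(d).
Cyclic subgroups by order — order 1: 1; order 2: 7; order 7: 1.
Total: 9.

9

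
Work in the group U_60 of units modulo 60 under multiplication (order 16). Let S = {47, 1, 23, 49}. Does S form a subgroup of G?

Yes

|S| = 4 divides |G| = 16, consistent with Lagrange.
S contains the identity, every element's inverse is in S, and S is closed under ·: it is a subgroup.
In fact S = ⟨47⟩.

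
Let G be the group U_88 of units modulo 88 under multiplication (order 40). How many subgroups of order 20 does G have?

|G| = 40 and 20 | 40, so subgroups of order 20 are possible by Lagrange.
The subgroups of order 20 are: {1, 9, 13, 15, 19, 21, 23, 25, 29, 31, 35, 43, 47, 49, 51, 61, 71, 81, 83, 85}; {1, 5, 9, 13, 17, 21, 25, 29, 37, 41, 45, 49, 53, 57, 61, 65, 69, 73, 81, 85}; {1, 3, 7, 9, 13, 21, 25, 27, 29, 39, 49, 59, 61, 63, 67, 75, 79, 81, 85, 87}; {1, 7, 9, 15, 17, 23, 25, 31, 39, 41, 47, 49, 57, 63, 65, 71, 73, 79, 81, 87}; … (7 in all).
So G has 7 subgroups of order 20.

7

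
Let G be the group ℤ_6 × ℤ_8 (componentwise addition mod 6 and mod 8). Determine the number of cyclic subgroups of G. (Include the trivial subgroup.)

16

A cyclic subgroup of order d is generated by each of its φ(d) elements of order d, so the cyclic subgroups of order d number (#elements of order d)/φ(d).
Cyclic subgroups by order — order 1: 1; order 2: 3; order 3: 1; order 4: 2; order 6: 3; order 8: 2; order 12: 2; order 24: 2.
Total: 16.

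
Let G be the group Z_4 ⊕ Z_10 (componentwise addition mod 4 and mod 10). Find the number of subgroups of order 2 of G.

|G| = 40 and 2 | 40, so subgroups of order 2 are possible by Lagrange.
The subgroups of order 2 are: {(0,0), (0,5)}; {(0,0), (2,0)}; {(0,0), (2,5)}.
So G has 3 subgroups of order 2.

3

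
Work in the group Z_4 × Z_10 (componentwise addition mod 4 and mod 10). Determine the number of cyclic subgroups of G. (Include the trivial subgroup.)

12

Group the elements of G by the cyclic subgroup they generate; each cyclic subgroup of order d accounts for φ(d) elements.
Cyclic subgroups by order — order 1: 1; order 2: 3; order 4: 2; order 5: 1; order 10: 3; order 20: 2.
Total: 12.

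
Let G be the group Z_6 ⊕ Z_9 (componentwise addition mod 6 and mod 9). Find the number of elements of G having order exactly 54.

An element (a,b) has order lcm(ord(a), ord(b)); count pairs with lcm equal to 54.
Enumerating gives 0 such elements.

0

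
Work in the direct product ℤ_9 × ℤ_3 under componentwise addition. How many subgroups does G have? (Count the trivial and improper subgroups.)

10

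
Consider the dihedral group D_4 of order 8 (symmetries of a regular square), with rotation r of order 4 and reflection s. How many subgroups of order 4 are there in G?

|G| = 8 and 4 | 8, so subgroups of order 4 are possible by Lagrange.
The subgroups of order 4 are: {e, r, r^2, r^3}; {e, r^2, s, r^2s}; {e, r^2, rs, r^3s}.
So G has 3 subgroups of order 4.

3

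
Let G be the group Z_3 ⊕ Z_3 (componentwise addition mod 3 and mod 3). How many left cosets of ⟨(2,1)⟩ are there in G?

3

|⟨(2,1)⟩| = 3 and |G| = 9.
By Lagrange, [G : H] = |G|/|H| = 9/3 = 3.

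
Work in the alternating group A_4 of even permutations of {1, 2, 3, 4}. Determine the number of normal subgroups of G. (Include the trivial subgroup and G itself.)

3

G has 10 subgroups. Checking conjugation-invariance by order — order 1: 1/1 normal; order 2: 0/3 normal; order 3: 0/4 normal; order 4: 1/1 normal; order 12: 1/1 normal.
Total normal subgroups: 3.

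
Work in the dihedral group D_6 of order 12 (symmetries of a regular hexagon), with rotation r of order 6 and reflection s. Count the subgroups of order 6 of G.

3

|G| = 12 and 6 | 12, so subgroups of order 6 are possible by Lagrange.
The subgroups of order 6 are: {e, r, r^2, r^3, r^4, r^5}; {e, r^2, r^4, s, r^2s, r^4s}; {e, r^2, r^4, rs, r^3s, r^5s}.
So G has 3 subgroups of order 6.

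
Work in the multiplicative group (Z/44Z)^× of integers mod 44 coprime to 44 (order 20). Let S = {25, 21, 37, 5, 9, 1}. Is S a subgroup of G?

|S| = 6 does not divide |G| = 20, so by Lagrange S is not a subgroup.

No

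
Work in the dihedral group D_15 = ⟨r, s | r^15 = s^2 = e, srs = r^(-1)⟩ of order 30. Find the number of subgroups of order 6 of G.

|G| = 30 and 6 | 30, so subgroups of order 6 are possible by Lagrange.
The subgroups of order 6 are: {e, r^5, r^10, s, r^5s, r^10s}; {e, r^5, r^10, rs, r^6s, r^11s}; {e, r^5, r^10, r^2s, r^7s, r^12s}; {e, r^5, r^10, r^3s, r^8s, r^13s}; … (5 in all).
So G has 5 subgroups of order 6.

5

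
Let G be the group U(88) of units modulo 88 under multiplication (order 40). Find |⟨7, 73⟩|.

|⟨7⟩| = 10 and |⟨73⟩| = 10, so |H| is a multiple of lcm(10, 10) = 10 and divides |G| = 40.
Closing under the operation: H = {1, 7, 9, 15, 17, 23, 25, 31, 39, 41, 47, 49, 57, 63, 65, 71, 73, 79, 81, 87}, so |H| = 20.

20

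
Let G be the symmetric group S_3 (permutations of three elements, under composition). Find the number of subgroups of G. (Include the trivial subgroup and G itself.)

6

|G| = 6, so by Lagrange every subgroup order divides 6. Divisors: 1, 2, 3, 6.
Subgroups by order — order 1: 1; order 2: 3; order 3: 1; order 6: 1.
Total: 1 + 3 + 1 + 1 = 6.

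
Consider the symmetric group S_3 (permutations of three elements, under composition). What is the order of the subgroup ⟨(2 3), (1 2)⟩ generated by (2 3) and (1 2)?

6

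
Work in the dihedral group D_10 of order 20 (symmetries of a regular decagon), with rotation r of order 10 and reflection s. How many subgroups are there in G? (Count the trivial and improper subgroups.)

22

|G| = 20, so by Lagrange every subgroup order divides 20. Divisors: 1, 2, 4, 5, 10, 20.
Subgroups by order — order 1: 1; order 2: 11; order 4: 5; order 5: 1; order 10: 3; order 20: 1.
Total: 1 + 11 + 5 + 1 + 3 + 1 = 22.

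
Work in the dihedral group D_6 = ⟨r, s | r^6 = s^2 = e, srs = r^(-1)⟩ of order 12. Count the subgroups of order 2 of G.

|G| = 12 and 2 | 12, so subgroups of order 2 are possible by Lagrange.
The subgroups of order 2 are: {e, r^2s}; {e, r^3}; {e, r^3s}; {e, r^4s}; … (7 in all).
So G has 7 subgroups of order 2.

7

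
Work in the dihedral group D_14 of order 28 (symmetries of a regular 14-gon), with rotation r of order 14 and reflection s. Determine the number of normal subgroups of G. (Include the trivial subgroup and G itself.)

7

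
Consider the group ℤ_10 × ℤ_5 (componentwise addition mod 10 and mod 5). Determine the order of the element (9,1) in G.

10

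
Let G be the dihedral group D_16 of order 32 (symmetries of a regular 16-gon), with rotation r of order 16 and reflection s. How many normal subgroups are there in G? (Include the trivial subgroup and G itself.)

8

G has 36 subgroups. Checking conjugation-invariance by order — order 1: 1/1 normal; order 2: 1/17 normal; order 4: 1/9 normal; order 8: 1/5 normal; order 16: 3/3 normal; order 32: 1/1 normal.
Total normal subgroups: 8.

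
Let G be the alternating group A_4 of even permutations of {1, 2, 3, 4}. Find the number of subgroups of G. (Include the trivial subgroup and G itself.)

10

|G| = 12, so by Lagrange every subgroup order divides 12. Divisors: 1, 2, 3, 4, 6, 12.
Subgroups by order — order 1: 1; order 2: 3; order 3: 4; order 4: 1; order 6: 0; order 12: 1.
Total: 1 + 3 + 4 + 1 + 0 + 1 = 10.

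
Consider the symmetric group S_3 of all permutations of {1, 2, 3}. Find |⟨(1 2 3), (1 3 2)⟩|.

3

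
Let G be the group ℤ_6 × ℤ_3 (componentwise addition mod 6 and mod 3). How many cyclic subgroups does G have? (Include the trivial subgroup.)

10

Group the elements of G by the cyclic subgroup they generate; each cyclic subgroup of order d accounts for φ(d) elements.
Cyclic subgroups by order — order 1: 1; order 2: 1; order 3: 4; order 6: 4.
Total: 10.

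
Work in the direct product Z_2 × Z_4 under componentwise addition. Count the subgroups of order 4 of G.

3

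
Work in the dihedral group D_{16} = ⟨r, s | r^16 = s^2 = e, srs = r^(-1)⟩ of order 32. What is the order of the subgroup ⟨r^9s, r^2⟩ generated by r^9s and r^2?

16

|⟨r^9s⟩| = 2 and |⟨r^2⟩| = 8, so |H| is a multiple of lcm(2, 8) = 8 and divides |G| = 32.
Closing under the operation: H = {e, r^2, r^4, r^6, r^8, r^10, r^12, r^14, rs, r^3s, r^5s, r^7s, r^9s, r^11s, r^13s, r^15s}, so |H| = 16.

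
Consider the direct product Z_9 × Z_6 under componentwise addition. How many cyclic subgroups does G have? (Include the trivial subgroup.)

16

Each element a generates a cyclic subgroup ⟨a⟩; distinct elements may generate the same one (a cyclic group of order d has φ(d) generators).
Cyclic subgroups by order — order 1: 1; order 2: 1; order 3: 4; order 6: 4; order 9: 3; order 18: 3.
Total: 16.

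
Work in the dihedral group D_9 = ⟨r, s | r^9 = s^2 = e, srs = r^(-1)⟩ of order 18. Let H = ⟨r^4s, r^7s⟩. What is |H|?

6

|⟨r^4s⟩| = 2 and |⟨r^7s⟩| = 2, so |H| is a multiple of lcm(2, 2) = 2 and divides |G| = 18.
Closing under the operation: H = {e, r^3, r^6, rs, r^4s, r^7s}, so |H| = 6.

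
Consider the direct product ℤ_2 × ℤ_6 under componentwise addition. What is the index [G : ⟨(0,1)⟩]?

2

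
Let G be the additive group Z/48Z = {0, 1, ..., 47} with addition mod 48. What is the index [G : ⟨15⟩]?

|⟨15⟩| = 16 and |G| = 48.
By Lagrange, [G : H] = |G|/|H| = 48/16 = 3.

3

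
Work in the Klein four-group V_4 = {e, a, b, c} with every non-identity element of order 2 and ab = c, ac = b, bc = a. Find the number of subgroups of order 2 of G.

|G| = 4 and 2 | 4, so subgroups of order 2 are possible by Lagrange.
The subgroups of order 2 are: {e, a}; {e, b}; {e, c}.
So G has 3 subgroups of order 2.

3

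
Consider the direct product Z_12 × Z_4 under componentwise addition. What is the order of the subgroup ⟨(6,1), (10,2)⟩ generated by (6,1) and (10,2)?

24

|⟨(6,1)⟩| = 4 and |⟨(10,2)⟩| = 6, so |H| is a multiple of lcm(4, 6) = 12 and divides |G| = 48.
Closing under the operation: H = {(0,0), (0,1), (0,2), (0,3), (2,0), (2,1), (2,2), (2,3), (4,0), (4,1), (4,2), (4,3), (6,0), (6,1), (6,2), (6,3), (8,0), (8,1), (8,2), (8,3), (10,0), (10,1), (10,2), (10,3)}, so |H| = 24.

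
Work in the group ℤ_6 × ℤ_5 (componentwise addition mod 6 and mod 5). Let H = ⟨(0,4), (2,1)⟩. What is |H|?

|⟨(0,4)⟩| = 5 and |⟨(2,1)⟩| = 15, so |H| is a multiple of lcm(5, 15) = 15 and divides |G| = 30.
Closing under the operation: H = {(0,0), (0,1), (0,2), (0,3), (0,4), (2,0), (2,1), (2,2), (2,3), (2,4), (4,0), (4,1), (4,2), (4,3), (4,4)}, so |H| = 15.

15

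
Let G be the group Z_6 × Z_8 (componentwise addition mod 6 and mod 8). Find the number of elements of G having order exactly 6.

An element (a,b) has order lcm(ord(a), ord(b)); count pairs with lcm equal to 6.
Enumerating gives 6 such elements.

6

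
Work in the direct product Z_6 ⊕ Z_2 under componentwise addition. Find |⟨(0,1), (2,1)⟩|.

|⟨(0,1)⟩| = 2 and |⟨(2,1)⟩| = 6, so |H| is a multiple of lcm(2, 6) = 6 and divides |G| = 12.
Closing under the operation: H = {(0,0), (0,1), (2,0), (2,1), (4,0), (4,1)}, so |H| = 6.

6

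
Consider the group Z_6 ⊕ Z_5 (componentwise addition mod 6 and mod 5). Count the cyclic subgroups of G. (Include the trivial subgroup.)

8

Group the elements of G by the cyclic subgroup they generate; each cyclic subgroup of order d accounts for φ(d) elements.
Cyclic subgroups by order — order 1: 1; order 2: 1; order 3: 1; order 5: 1; order 6: 1; order 10: 1; order 15: 1; order 30: 1.
Total: 8.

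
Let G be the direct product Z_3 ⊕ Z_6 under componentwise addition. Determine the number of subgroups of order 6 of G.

4

|G| = 18 and 6 | 18, so subgroups of order 6 are possible by Lagrange.
The subgroups of order 6 are: {(0,0), (0,1), (0,2), (0,3), (0,4), (0,5)}; {(0,0), (0,3), (1,0), (1,3), (2,0), (2,3)}; {(0,0), (0,3), (1,1), (1,4), (2,2), (2,5)}; {(0,0), (0,3), (1,2), (1,5), (2,1), (2,4)}.
So G has 4 subgroups of order 6.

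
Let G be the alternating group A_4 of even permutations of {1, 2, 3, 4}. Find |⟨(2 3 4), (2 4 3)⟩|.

|⟨(2 3 4)⟩| = 3 and |⟨(2 4 3)⟩| = 3, so |H| is a multiple of lcm(3, 3) = 3 and divides |G| = 12.
Closing under the operation: H = {e, (2 3 4), (2 4 3)}, so |H| = 3.

3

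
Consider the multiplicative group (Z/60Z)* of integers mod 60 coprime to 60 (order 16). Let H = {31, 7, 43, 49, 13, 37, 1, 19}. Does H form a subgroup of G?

Yes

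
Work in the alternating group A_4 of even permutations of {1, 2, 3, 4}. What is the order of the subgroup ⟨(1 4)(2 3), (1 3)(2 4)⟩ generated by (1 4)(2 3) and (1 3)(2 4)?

|⟨(1 4)(2 3)⟩| = 2 and |⟨(1 3)(2 4)⟩| = 2, so |H| is a multiple of lcm(2, 2) = 2 and divides |G| = 12.
Closing under the operation: H = {e, (1 2)(3 4), (1 3)(2 4), (1 4)(2 3)}, so |H| = 4.

4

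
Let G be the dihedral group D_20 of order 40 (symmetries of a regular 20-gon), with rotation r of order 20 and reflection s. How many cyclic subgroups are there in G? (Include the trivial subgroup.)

Group the elements of G by the cyclic subgroup they generate; each cyclic subgroup of order d accounts for φ(d) elements.
Cyclic subgroups by order — order 1: 1; order 2: 21; order 4: 1; order 5: 1; order 10: 1; order 20: 1.
Total: 26.

26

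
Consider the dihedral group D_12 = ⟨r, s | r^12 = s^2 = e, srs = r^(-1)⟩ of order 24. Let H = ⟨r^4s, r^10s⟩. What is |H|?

4

|⟨r^4s⟩| = 2 and |⟨r^10s⟩| = 2, so |H| is a multiple of lcm(2, 2) = 2 and divides |G| = 24.
Closing under the operation: H = {e, r^6, r^4s, r^10s}, so |H| = 4.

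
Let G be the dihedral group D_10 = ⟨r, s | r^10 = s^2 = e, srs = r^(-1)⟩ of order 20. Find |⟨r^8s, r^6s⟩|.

10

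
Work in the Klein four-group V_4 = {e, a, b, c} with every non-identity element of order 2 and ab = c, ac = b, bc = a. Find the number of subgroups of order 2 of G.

|G| = 4 and 2 | 4, so subgroups of order 2 are possible by Lagrange.
The subgroups of order 2 are: {e, a}; {e, b}; {e, c}.
So G has 3 subgroups of order 2.

3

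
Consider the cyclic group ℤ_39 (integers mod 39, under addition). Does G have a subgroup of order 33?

No

33 does not divide |G| = 39, so by Lagrange no subgroup of order 33 exists.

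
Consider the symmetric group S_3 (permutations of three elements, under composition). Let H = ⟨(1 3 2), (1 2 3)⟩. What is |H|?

3

|⟨(1 3 2)⟩| = 3 and |⟨(1 2 3)⟩| = 3, so |H| is a multiple of lcm(3, 3) = 3 and divides |G| = 6.
Closing under the operation: H = {e, (1 2 3), (1 3 2)}, so |H| = 3.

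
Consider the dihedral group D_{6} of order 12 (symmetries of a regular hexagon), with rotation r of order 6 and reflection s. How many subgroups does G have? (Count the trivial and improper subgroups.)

16

|G| = 12, so by Lagrange every subgroup order divides 12. Divisors: 1, 2, 3, 4, 6, 12.
Subgroups by order — order 1: 1; order 2: 7; order 3: 1; order 4: 3; order 6: 3; order 12: 1.
Total: 1 + 7 + 1 + 3 + 3 + 1 = 16.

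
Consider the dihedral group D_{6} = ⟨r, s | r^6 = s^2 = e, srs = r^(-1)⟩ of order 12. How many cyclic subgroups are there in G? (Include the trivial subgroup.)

Each element a generates a cyclic subgroup ⟨a⟩; distinct elements may generate the same one (a cyclic group of order d has φ(d) generators).
Cyclic subgroups by order — order 1: 1; order 2: 7; order 3: 1; order 6: 1.
Total: 10.

10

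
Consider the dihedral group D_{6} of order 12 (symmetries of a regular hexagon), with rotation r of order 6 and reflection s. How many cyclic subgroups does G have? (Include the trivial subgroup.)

10

A cyclic subgroup of order d is generated by each of its φ(d) elements of order d, so the cyclic subgroups of order d number (#elements of order d)/φ(d).
Cyclic subgroups by order — order 1: 1; order 2: 7; order 3: 1; order 6: 1.
Total: 10.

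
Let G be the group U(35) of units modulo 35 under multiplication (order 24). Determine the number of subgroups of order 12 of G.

|G| = 24 and 12 | 24, so subgroups of order 12 are possible by Lagrange.
The subgroups of order 12 are: {1, 3, 4, 9, 11, 12, 13, 16, 17, 27, 29, 33}; {1, 2, 4, 8, 9, 11, 16, 18, 22, 23, 29, 32}; {1, 4, 6, 9, 11, 16, 19, 24, 26, 29, 31, 34}.
So G has 3 subgroups of order 12.

3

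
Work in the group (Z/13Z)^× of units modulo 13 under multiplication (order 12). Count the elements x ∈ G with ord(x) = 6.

The elements of order 6 are: 4, 10.
That's 2.

2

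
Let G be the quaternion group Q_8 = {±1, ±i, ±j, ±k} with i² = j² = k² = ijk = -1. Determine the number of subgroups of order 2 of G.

1

|G| = 8 and 2 | 8, so subgroups of order 2 are possible by Lagrange.
The subgroups of order 2 are: {1, -1}.
So G has 1 subgroup of order 2.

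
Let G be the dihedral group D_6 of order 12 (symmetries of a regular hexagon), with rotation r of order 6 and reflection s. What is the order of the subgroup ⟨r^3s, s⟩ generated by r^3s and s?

4

|⟨r^3s⟩| = 2 and |⟨s⟩| = 2, so |H| is a multiple of lcm(2, 2) = 2 and divides |G| = 12.
Closing under the operation: H = {e, r^3, s, r^3s}, so |H| = 4.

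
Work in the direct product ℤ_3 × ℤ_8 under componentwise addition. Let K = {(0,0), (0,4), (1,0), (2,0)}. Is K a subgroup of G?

No

Closure fails: (0,4) + (1,0) = (1,4) ∉ K. So K is not a subgroup.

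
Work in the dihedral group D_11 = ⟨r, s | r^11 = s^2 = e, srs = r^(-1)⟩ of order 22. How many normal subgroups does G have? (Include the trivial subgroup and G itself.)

G has 14 subgroups. Checking conjugation-invariance by order — order 1: 1/1 normal; order 2: 0/11 normal; order 11: 1/1 normal; order 22: 1/1 normal.
Total normal subgroups: 3.

3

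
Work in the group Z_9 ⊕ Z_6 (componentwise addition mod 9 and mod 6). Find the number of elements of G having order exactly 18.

An element (a,b) has order lcm(ord(a), ord(b)); count pairs with lcm equal to 18.
Enumerating gives 18 such elements.

18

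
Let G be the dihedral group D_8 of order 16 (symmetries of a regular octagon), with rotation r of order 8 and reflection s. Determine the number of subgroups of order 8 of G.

|G| = 16 and 8 | 16, so subgroups of order 8 are possible by Lagrange.
The subgroups of order 8 are: {e, r, r^2, r^3, r^4, r^5, r^6, r^7}; {e, r^2, r^4, r^6, s, r^2s, r^4s, r^6s}; {e, r^2, r^4, r^6, rs, r^3s, r^5s, r^7s}.
So G has 3 subgroups of order 8.

3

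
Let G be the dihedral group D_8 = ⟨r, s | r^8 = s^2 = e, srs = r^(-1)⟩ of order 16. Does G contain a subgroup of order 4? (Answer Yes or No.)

Yes

4 | 16. A subgroup of order 4 is {e, r^2, r^4, r^6}.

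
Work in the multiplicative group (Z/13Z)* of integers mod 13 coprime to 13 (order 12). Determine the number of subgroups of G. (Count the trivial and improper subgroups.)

6

|G| = 12, so by Lagrange every subgroup order divides 12. Divisors: 1, 2, 3, 4, 6, 12.
Subgroups by order — order 1: 1; order 2: 1; order 3: 1; order 4: 1; order 6: 1; order 12: 1.
Total: 1 + 1 + 1 + 1 + 1 + 1 = 6.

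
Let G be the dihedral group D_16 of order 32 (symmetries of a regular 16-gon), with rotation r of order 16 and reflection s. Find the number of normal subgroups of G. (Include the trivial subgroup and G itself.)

G has 36 subgroups. Checking conjugation-invariance by order — order 1: 1/1 normal; order 2: 1/17 normal; order 4: 1/9 normal; order 8: 1/5 normal; order 16: 3/3 normal; order 32: 1/1 normal.
Total normal subgroups: 8.

8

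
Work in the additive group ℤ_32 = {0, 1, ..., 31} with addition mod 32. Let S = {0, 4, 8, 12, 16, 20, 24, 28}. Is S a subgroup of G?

Yes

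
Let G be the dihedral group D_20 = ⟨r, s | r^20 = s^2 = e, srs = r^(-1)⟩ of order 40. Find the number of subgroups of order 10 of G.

|G| = 40 and 10 | 40, so subgroups of order 10 are possible by Lagrange.
The subgroups of order 10 are: {e, r^2, r^4, r^6, r^8, r^10, r^12, r^14, r^16, r^18}; {e, r^4, r^8, r^12, r^16, r^2s, r^6s, r^10s, r^14s, r^18s}; {e, r^4, r^8, r^12, r^16, r^3s, r^7s, r^11s, r^15s, r^19s}; {e, r^4, r^8, r^12, r^16, s, r^4s, r^8s, r^12s, r^16s}; … (5 in all).
So G has 5 subgroups of order 10.

5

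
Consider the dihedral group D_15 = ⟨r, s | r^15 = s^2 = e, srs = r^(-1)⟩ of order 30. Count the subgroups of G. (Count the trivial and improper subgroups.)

28

|G| = 30, so by Lagrange every subgroup order divides 30. Divisors: 1, 2, 3, 5, 6, 10, 15, 30.
Subgroups by order — order 1: 1; order 2: 15; order 3: 1; order 5: 1; order 6: 5; order 10: 3; order 15: 1; order 30: 1.
Total: 1 + 15 + 1 + 1 + 5 + 3 + 1 + 1 = 28.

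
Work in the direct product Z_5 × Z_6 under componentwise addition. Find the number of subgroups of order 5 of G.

1

|G| = 30 and 5 | 30, so subgroups of order 5 are possible by Lagrange.
The subgroups of order 5 are: {(0,0), (1,0), (2,0), (3,0), (4,0)}.
So G has 1 subgroup of order 5.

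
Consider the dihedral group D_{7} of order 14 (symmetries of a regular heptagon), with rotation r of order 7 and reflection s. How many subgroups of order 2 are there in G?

7

|G| = 14 and 2 | 14, so subgroups of order 2 are possible by Lagrange.
The subgroups of order 2 are: {e, r^2s}; {e, r^3s}; {e, r^4s}; {e, r^5s}; … (7 in all).
So G has 7 subgroups of order 2.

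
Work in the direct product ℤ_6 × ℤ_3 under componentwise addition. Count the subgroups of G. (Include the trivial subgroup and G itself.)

|G| = 18, so by Lagrange every subgroup order divides 18. Divisors: 1, 2, 3, 6, 9, 18.
Subgroups by order — order 1: 1; order 2: 1; order 3: 4; order 6: 4; order 9: 1; order 18: 1.
Total: 1 + 1 + 4 + 4 + 1 + 1 = 12.

12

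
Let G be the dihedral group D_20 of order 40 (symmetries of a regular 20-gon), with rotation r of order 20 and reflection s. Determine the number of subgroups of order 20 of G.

|G| = 40 and 20 | 40, so subgroups of order 20 are possible by Lagrange.
The subgroups of order 20 are: {e, r, r^2, r^3, r^4, r^5, r^6, r^7, r^8, r^9, r^10, r^11, r^12, r^13, r^14, r^15, r^16, r^17, r^18, r^19}; {e, r^2, r^4, r^6, r^8, r^10, r^12, r^14, r^16, r^18, s, r^2s, r^4s, r^6s, r^8s, r^10s, r^12s, r^14s, r^16s, r^18s}; {e, r^2, r^4, r^6, r^8, r^10, r^12, r^14, r^16, r^18, rs, r^3s, r^5s, r^7s, r^9s, r^11s, r^13s, r^15s, r^17s, r^19s}.
So G has 3 subgroups of order 20.

3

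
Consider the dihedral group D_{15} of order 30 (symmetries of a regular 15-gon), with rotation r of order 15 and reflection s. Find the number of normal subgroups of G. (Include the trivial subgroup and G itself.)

5

G has 28 subgroups. Checking conjugation-invariance by order — order 1: 1/1 normal; order 2: 0/15 normal; order 3: 1/1 normal; order 5: 1/1 normal; order 6: 0/5 normal; order 10: 0/3 normal; order 15: 1/1 normal; order 30: 1/1 normal.
Total normal subgroups: 5.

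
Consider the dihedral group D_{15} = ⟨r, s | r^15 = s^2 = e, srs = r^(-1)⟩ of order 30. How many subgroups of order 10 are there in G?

3

|G| = 30 and 10 | 30, so subgroups of order 10 are possible by Lagrange.
The subgroups of order 10 are: {e, r^3, r^6, r^9, r^12, rs, r^4s, r^7s, r^10s, r^13s}; {e, r^3, r^6, r^9, r^12, r^2s, r^5s, r^8s, r^11s, r^14s}; {e, r^3, r^6, r^9, r^12, s, r^3s, r^6s, r^9s, r^12s}.
So G has 3 subgroups of order 10.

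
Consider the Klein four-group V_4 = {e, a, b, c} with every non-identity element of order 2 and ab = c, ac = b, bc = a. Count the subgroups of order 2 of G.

|G| = 4 and 2 | 4, so subgroups of order 2 are possible by Lagrange.
The subgroups of order 2 are: {e, a}; {e, b}; {e, c}.
So G has 3 subgroups of order 2.

3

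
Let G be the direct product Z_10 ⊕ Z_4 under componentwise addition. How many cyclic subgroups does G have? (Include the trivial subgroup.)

12

A cyclic subgroup of order d is generated by each of its φ(d) elements of order d, so the cyclic subgroups of order d number (#elements of order d)/φ(d).
Cyclic subgroups by order — order 1: 1; order 2: 3; order 4: 2; order 5: 1; order 10: 3; order 20: 2.
Total: 12.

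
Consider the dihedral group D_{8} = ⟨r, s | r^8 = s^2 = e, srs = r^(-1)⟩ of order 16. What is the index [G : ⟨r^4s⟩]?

|⟨r^4s⟩| = 2 and |G| = 16.
By Lagrange, [G : H] = |G|/|H| = 16/2 = 8.

8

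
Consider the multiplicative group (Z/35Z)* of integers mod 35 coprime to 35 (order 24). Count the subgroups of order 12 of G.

|G| = 24 and 12 | 24, so subgroups of order 12 are possible by Lagrange.
The subgroups of order 12 are: {1, 3, 4, 9, 11, 12, 13, 16, 17, 27, 29, 33}; {1, 2, 4, 8, 9, 11, 16, 18, 22, 23, 29, 32}; {1, 4, 6, 9, 11, 16, 19, 24, 26, 29, 31, 34}.
So G has 3 subgroups of order 12.

3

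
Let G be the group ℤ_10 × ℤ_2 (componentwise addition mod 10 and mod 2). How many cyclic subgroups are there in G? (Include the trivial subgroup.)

8

Group the elements of G by the cyclic subgroup they generate; each cyclic subgroup of order d accounts for φ(d) elements.
Cyclic subgroups by order — order 1: 1; order 2: 3; order 5: 1; order 10: 3.
Total: 8.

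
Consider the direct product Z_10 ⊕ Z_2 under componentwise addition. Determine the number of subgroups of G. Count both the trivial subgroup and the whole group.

10

|G| = 20, so by Lagrange every subgroup order divides 20. Divisors: 1, 2, 4, 5, 10, 20.
Subgroups by order — order 1: 1; order 2: 3; order 4: 1; order 5: 1; order 10: 3; order 20: 1.
Total: 1 + 3 + 1 + 1 + 3 + 1 = 10.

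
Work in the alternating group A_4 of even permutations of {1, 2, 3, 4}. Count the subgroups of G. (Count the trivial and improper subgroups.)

|G| = 12, so by Lagrange every subgroup order divides 12. Divisors: 1, 2, 3, 4, 6, 12.
Subgroups by order — order 1: 1; order 2: 3; order 3: 4; order 4: 1; order 6: 0; order 12: 1.
Total: 1 + 3 + 4 + 1 + 0 + 1 = 10.

10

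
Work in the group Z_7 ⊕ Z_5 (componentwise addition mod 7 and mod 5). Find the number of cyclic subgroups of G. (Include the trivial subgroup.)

4

Each element a generates a cyclic subgroup ⟨a⟩; distinct elements may generate the same one (a cyclic group of order d has φ(d) generators).
Cyclic subgroups by order — order 1: 1; order 5: 1; order 7: 1; order 35: 1.
Total: 4.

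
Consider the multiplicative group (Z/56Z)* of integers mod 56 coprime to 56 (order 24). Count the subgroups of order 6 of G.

7

|G| = 24 and 6 | 24, so subgroups of order 6 are possible by Lagrange.
The subgroups of order 6 are: {1, 9, 11, 25, 43, 51}; {1, 5, 9, 13, 25, 45}; {1, 9, 15, 23, 25, 39}; {1, 9, 17, 25, 33, 41}; … (7 in all).
So G has 7 subgroups of order 6.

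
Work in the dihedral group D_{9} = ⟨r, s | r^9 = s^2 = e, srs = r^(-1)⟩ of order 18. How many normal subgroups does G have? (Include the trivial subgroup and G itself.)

G has 16 subgroups. Checking conjugation-invariance by order — order 1: 1/1 normal; order 2: 0/9 normal; order 3: 1/1 normal; order 6: 0/3 normal; order 9: 1/1 normal; order 18: 1/1 normal.
Total normal subgroups: 4.

4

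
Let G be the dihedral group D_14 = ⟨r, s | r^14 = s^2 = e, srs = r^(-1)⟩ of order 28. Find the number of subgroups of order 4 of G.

|G| = 28 and 4 | 28, so subgroups of order 4 are possible by Lagrange.
The subgroups of order 4 are: {e, r^7, r^3s, r^10s}; {e, r^7, r^4s, r^11s}; {e, r^7, r^5s, r^12s}; {e, r^7, r^6s, r^13s}; … (7 in all).
So G has 7 subgroups of order 4.

7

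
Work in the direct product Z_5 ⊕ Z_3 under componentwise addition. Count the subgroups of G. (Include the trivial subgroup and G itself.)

4

|G| = 15, so by Lagrange every subgroup order divides 15. Divisors: 1, 3, 5, 15.
Subgroups by order — order 1: 1; order 3: 1; order 5: 1; order 15: 1.
Total: 1 + 1 + 1 + 1 = 4.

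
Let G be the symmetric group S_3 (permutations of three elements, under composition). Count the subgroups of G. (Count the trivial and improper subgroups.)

|G| = 6, so by Lagrange every subgroup order divides 6. Divisors: 1, 2, 3, 6.
Subgroups by order — order 1: 1; order 2: 3; order 3: 1; order 6: 1.
Total: 1 + 3 + 1 + 1 = 6.

6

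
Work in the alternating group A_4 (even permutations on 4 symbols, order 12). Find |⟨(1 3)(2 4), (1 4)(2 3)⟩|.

|⟨(1 3)(2 4)⟩| = 2 and |⟨(1 4)(2 3)⟩| = 2, so |H| is a multiple of lcm(2, 2) = 2 and divides |G| = 12.
Closing under the operation: H = {e, (1 2)(3 4), (1 3)(2 4), (1 4)(2 3)}, so |H| = 4.

4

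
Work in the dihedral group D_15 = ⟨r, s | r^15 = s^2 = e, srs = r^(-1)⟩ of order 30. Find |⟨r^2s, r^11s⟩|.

10

|⟨r^2s⟩| = 2 and |⟨r^11s⟩| = 2, so |H| is a multiple of lcm(2, 2) = 2 and divides |G| = 30.
Closing under the operation: H = {e, r^3, r^6, r^9, r^12, r^2s, r^5s, r^8s, r^11s, r^14s}, so |H| = 10.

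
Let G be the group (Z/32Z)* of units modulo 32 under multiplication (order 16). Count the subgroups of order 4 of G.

|G| = 16 and 4 | 16, so subgroups of order 4 are possible by Lagrange.
The subgroups of order 4 are: {1, 15, 17, 31}; {1, 7, 17, 23}; {1, 9, 17, 25}.
So G has 3 subgroups of order 4.

3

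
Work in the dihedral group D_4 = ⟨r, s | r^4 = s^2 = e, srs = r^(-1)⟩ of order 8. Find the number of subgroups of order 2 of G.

5

|G| = 8 and 2 | 8, so subgroups of order 2 are possible by Lagrange.
The subgroups of order 2 are: {e, r^2}; {e, r^2s}; {e, r^3s}; {e, rs}; … (5 in all).
So G has 5 subgroups of order 2.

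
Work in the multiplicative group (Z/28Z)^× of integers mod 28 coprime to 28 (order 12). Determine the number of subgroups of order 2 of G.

3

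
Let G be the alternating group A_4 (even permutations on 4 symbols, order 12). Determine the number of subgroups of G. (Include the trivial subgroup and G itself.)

|G| = 12, so by Lagrange every subgroup order divides 12. Divisors: 1, 2, 3, 4, 6, 12.
Subgroups by order — order 1: 1; order 2: 3; order 3: 4; order 4: 1; order 6: 0; order 12: 1.
Total: 1 + 3 + 4 + 1 + 0 + 1 = 10.

10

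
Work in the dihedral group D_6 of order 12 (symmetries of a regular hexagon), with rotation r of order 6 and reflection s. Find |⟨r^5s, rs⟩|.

|⟨r^5s⟩| = 2 and |⟨rs⟩| = 2, so |H| is a multiple of lcm(2, 2) = 2 and divides |G| = 12.
Closing under the operation: H = {e, r^2, r^4, rs, r^3s, r^5s}, so |H| = 6.

6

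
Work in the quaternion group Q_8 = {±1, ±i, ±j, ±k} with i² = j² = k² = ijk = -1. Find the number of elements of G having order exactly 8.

No element of G has order 8 (even though 8 | 8).

0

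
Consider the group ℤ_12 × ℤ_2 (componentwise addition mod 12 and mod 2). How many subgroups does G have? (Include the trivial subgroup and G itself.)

16

|G| = 24, so by Lagrange every subgroup order divides 24. Divisors: 1, 2, 3, 4, 6, 8, 12, 24.
Subgroups by order — order 1: 1; order 2: 3; order 3: 1; order 4: 3; order 6: 3; order 8: 1; order 12: 3; order 24: 1.
Total: 1 + 3 + 1 + 3 + 3 + 1 + 3 + 1 = 16.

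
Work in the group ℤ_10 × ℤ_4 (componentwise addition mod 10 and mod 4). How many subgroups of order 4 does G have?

3

|G| = 40 and 4 | 40, so subgroups of order 4 are possible by Lagrange.
The subgroups of order 4 are: {(0,0), (0,1), (0,2), (0,3)}; {(0,0), (0,2), (5,0), (5,2)}; {(0,0), (0,2), (5,1), (5,3)}.
So G has 3 subgroups of order 4.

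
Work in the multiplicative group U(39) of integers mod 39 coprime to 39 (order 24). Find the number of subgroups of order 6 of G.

|G| = 24 and 6 | 24, so subgroups of order 6 are possible by Lagrange.
The subgroups of order 6 are: {1, 4, 10, 16, 22, 25}; {1, 14, 16, 22, 29, 35}; {1, 16, 17, 22, 23, 38}.
So G has 3 subgroups of order 6.

3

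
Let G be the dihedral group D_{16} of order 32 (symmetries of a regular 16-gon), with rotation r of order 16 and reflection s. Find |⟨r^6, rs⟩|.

16

|⟨r^6⟩| = 8 and |⟨rs⟩| = 2, so |H| is a multiple of lcm(8, 2) = 8 and divides |G| = 32.
Closing under the operation: H = {e, r^2, r^4, r^6, r^8, r^10, r^12, r^14, rs, r^3s, r^5s, r^7s, r^9s, r^11s, r^13s, r^15s}, so |H| = 16.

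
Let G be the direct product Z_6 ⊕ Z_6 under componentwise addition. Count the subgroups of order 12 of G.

|G| = 36 and 12 | 36, so subgroups of order 12 are possible by Lagrange.
The subgroups of order 12 are: {(0,0), (0,1), (0,2), (0,3), (0,4), (0,5), (3,0), (3,1), (3,2), (3,3), (3,4), (3,5)}; {(0,0), (0,3), (1,0), (1,3), (2,0), (2,3), (3,0), (3,3), (4,0), (4,3), (5,0), (5,3)}; {(0,0), (0,3), (1,1), (1,4), (2,2), (2,5), (3,0), (3,3), (4,1), (4,4), (5,2), (5,5)}; {(0,0), (0,3), (1,2), (1,5), (2,1), (2,4), (3,0), (3,3), (4,2), (4,5), (5,1), (5,4)}.
So G has 4 subgroups of order 12.

4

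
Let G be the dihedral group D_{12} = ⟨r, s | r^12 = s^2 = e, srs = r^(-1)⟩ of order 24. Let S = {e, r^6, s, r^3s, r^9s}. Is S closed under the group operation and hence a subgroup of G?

|S| = 5 does not divide |G| = 24, so by Lagrange S is not a subgroup.

No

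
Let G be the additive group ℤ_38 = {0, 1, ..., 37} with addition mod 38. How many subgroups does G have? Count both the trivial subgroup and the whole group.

4

Subgroups of the cyclic group ℤ_38 correspond bijectively to divisors of 38.
Divisors of 38: 1, 2, 19, 38.
So ℤ_38 has 4 subgroups.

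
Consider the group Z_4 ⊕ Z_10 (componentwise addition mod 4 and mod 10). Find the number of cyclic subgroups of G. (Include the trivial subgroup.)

12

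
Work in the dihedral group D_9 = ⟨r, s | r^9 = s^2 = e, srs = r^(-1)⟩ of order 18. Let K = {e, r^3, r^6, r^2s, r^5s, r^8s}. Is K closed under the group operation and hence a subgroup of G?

|K| = 6 divides |G| = 18, consistent with Lagrange.
K contains the identity, every element's inverse is in K, and K is closed under ·: it is a subgroup.

Yes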